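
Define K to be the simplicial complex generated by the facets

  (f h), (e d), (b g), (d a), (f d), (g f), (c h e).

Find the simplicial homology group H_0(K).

Order the vertices as a < b < c < d < e < f < g < h. Listing each simplex with vertices in this order, K has dimension 2 with simplices:

  0-simplices (8): a, b, c, d, e, f, g, h
  1-simplices (9): ad, bg, ce, ch, de, df, eh, fg, fh
  2-simplices (1): ceh

so the chain groups are C_0 ≅ Z^8, C_1 ≅ Z^9, C_2 ≅ Z^1.

∂_1: C_1 → C_0 maps an edge to its endpoints' difference, ∂[p,q] = q − p.
The 8×9 boundary matrix has rank 7 and Smith normal form diag(1,1,1,1,1,1,1).

The boundary map ∂_2: C_2 → C_1 sends each 2-simplex [p,q,r] to [q,r] − [p,r] + [p,q]. For instance
  ∂ceh = eh − ch + ce.
The 9×1 boundary matrix has rank 1 and Smith normal form diag(1).

Computing H_k = (kernel of ∂_k) / (image of ∂_{k+1}):

  H_0: rank C_0 − rank ∂_1 = 8 − 7 = 1, and the invariant factors of ∂_1 are all 1, so H_0 = Z.

H_0 = Z.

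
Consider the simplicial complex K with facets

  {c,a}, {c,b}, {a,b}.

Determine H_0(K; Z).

H_0 = Z.

K has 3 vertices, 3 edges.
rank ∂_0 = 0, rank ∂_1 = 2 ⇒ b_0 = 3 − 0 − 2 = 1; all invariant factors of ∂_1 are 1 so no torsion. So H_0 ≅ Z.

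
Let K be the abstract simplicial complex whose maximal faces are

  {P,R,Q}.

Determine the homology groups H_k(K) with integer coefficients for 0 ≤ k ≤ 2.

K has 3 vertices, 3 edges, 1 triangle.
rank ∂_0 = 0, rank ∂_1 = 2 ⇒ b_0 = 3 − 0 − 2 = 1; all invariant factors of ∂_1 are 1 so no torsion. So H_0 ≅ Z.
rank ∂_1 = 2, rank ∂_2 = 1 ⇒ b_1 = 3 − 2 − 1 = 0; all invariant factors of ∂_2 are 1 so no torsion. So H_1 ≅ 0.
rank ∂_2 = 1, rank ∂_3 = 0 ⇒ b_2 = 1 − 1 − 0 = 0. So H_2 ≅ 0.

H_0 ≅ Z,  H_1 = 0,  H_2 = 0.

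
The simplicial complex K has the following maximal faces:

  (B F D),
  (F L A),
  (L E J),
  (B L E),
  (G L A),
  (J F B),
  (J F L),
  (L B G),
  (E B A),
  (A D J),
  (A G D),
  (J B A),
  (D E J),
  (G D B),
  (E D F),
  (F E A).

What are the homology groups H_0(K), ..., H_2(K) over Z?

H_0 ≅ Z,  H_1 ≅ Z^2,  H_2 ≅ Z.

We work with the vertex ordering A < B < D < E < F < G < J < L. The simplices of K, each written with vertices in increasing order, are:

  0-simplices (8): A, B, D, E, F, G, J, L
  1-simplices (24): AB, AD, AE, AF, AG, AJ, AL, BD, BE, BF, BG, BJ, BL, DE, DF, DG, DJ, EF, EJ, EL, FJ, FL, GL, JL
  2-simplices (16): ABE, ABJ, ADG, ADJ, AEF, AFL, AGL, BDF, BDG, BEL, BFJ, BGL, DEF, DEJ, EJL, FJL

so the chain groups are C_0 ≅ Z^8, C_1 ≅ Z^24, C_2 ≅ Z^16.

The boundary map ∂_1: C_1 → C_0 sends each edge [p,q] (with p < q) to q − p.
The 8×24 boundary matrix has rank 7 and Smith normal form diag(1,1,1,1,1,1,1).

∂_2: C_2 → C_1 maps a triangle to the signed sum of its edges. For instance
  ∂BGL = GL − BL + BG,
  ∂ADJ = DJ − AJ + AD.
The resulting 24×16 matrix has rank 15, and its Smith normal form has invariant factors (1,1,1,1,1,1,1,1,1,1,1,1,1,1,1).

Reading off H_k = ker ∂_k / im ∂_{k+1}:

  H_0: rank C_0 − rank ∂_1 = 8 − 7 = 1, and the invariant factors of ∂_1 are all 1, so H_0 ≅ Z.
  H_1: rank ker ∂_1 − rank ∂_2 = (24 − 7) − 15 = 2, and the invariant factors of ∂_2 are all 1, so H_1 ≅ Z^2.
  H_2: rank ker ∂_2 − rank ∂_3 = (16 − 15) − 0 = 1, and there is no ∂_3, so H_2 ≅ Z.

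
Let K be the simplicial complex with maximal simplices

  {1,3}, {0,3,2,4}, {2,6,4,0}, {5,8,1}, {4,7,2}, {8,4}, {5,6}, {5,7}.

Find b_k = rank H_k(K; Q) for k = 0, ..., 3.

Take the total order 0 < 1 < 2 < 3 < 4 < 5 < 6 < 7 < 8 on the vertex set. Then K (dimension 3) consists of the simplices:

  0-simplices (9): [0], [1], [2], [3], [4], [5], [6], [7], [8]
  1-simplices (18): [0,2], [0,3], [0,4], [0,6], [1,3], [1,5], [1,8], [2,3], [2,4], [2,6], [2,7], [3,4], [4,6], [4,7], [4,8], [5,6], [5,7], [5,8]
  2-simplices (9): [0,2,3], [0,2,4], [0,2,6], [0,3,4], [0,4,6], [1,5,8], [2,3,4], [2,4,6], [2,4,7]
  3-simplices (2): [0,2,3,4], [0,2,4,6]

so the chain groups are C_0 ≅ Z^9, C_1 ≅ Z^18, C_2 ≅ Z^9, C_3 ≅ Z^2.

Boundary ∂_1: C_1 → C_0 maps an edge to its endpoints' difference, ∂[p,q] = q − p. For instance
  ∂[5,8] = [8] − [5].
The resulting 9×18 matrix has rank 8, and its Smith normal form has invariant factors (1,1,1,1,1,1,1,1).

∂_2: C_2 → C_1 sends each 2-simplex [p,q,r] to [q,r] − [p,r] + [p,q]. For instance
  ∂[2,4,7] = [4,7] − [2,7] + [2,4],
  ∂[0,2,3] = [2,3] − [0,3] + [0,2].
This gives a 18×9 integer matrix of rank 7; reducing to Smith normal form yields diagonal entries (1,1,1,1,1,1,1).

∂_3: C_3 → C_2 sends each 3-simplex σ to the alternating sum Σ_i (−1)^i (σ with its i-th vertex removed). For instance
  ∂[0,2,3,4] = [2,3,4] − [0,3,4] + [0,2,4] − [0,2,3],
  ∂[0,2,4,6] = [2,4,6] − [0,4,6] + [0,2,6] − [0,2,4].
The resulting 9×2 matrix has rank 2, and its Smith normal form has invariant factors (1,1).

Now H_k = ker ∂_k / im ∂_{k+1}, so:

  H_0: rank C_0 − rank ∂_1 = 9 − 8 = 1, and the invariant factors of ∂_1 are all 1, so H_0 ≅ Z.
  H_1: rank ker ∂_1 − rank ∂_2 = (18 − 8) − 7 = 3, and the invariant factors of ∂_2 are all 1, so H_1 ≅ Z^3.
  H_2: rank ker ∂_2 − rank ∂_3 = (9 − 7) − 2 = 0, and the invariant factors of ∂_3 are all 1, so H_2 ≅ 0.
  H_3: rank ker ∂_3 − rank ∂_4 = (2 − 2) − 0 = 0, and there is no ∂_4, so H_3 ≅ 0.

Hence the Betti numbers are b_0 = 1, b_1 = 3, b_2 = 0, b_3 = 0.

b_0 = 1, b_1 = 3, b_2 = 0, b_3 = 0.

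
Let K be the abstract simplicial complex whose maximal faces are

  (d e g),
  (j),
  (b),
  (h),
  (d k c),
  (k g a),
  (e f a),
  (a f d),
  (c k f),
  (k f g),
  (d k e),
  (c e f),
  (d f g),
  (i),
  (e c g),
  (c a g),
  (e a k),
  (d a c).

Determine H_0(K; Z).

H_0 = Z^5.

We work with the vertex ordering a < b < c < d < e < f < g < h < i < j < k. The simplices of K, each written with vertices in increasing order, are:

  0-simplices (11): a, b, c, d, e, f, g, h, i, j, k
  1-simplices (21): ac, ad, ae, af, ag, ak, cd, ce, cf, cg, ck, de, df, dg, dk, ef, eg, ek, fg, fk, gk
  2-simplices (14): acd, acg, adf, aef, aek, agk, cdk, cef, ceg, cfk, deg, dek, dfg, fgk

Hence C_0 ≅ Z^11, C_1 ≅ Z^21, C_2 ≅ Z^14.

∂_1: C_1 → C_0 maps an edge to its endpoints' difference, ∂[p,q] = q − p. For instance
  ∂ak = k − a.
As a 11×21 matrix over Z this has rank 6, with invariant factors (1,1,1,1,1,1).

∂_2: C_2 → C_1 maps a triangle to the signed sum of its edges. For instance
  ∂cef = ef − cf + ce,
  ∂ceg = eg − cg + ce.
The resulting 21×14 matrix has rank 13, and its Smith normal form has invariant factors (1,1,1,1,1,1,1,1,1,1,1,1,1).

Now H_k = ker ∂_k / im ∂_{k+1}, so:

  H_0: rank C_0 − rank ∂_1 = 11 − 6 = 5, and the invariant factors of ∂_1 are all 1, so H_0 ≅ Z^5.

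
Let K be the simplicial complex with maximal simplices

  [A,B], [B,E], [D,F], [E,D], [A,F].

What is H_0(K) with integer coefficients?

We work with the vertex ordering A < B < D < E < F. The simplices of K, each written with vertices in increasing order, are:

  0-simplices (5): A, B, D, E, F
  1-simplices (5): AB, AF, BE, DE, DF

so the chain groups are C_0 ≅ Z^5, C_1 ≅ Z^5.

Boundary ∂_1: C_1 → C_0 is given by ∂[p,q] = [q] − [p]. For instance
  ∂BE = E − B.
The 5×5 boundary matrix has rank 4 and Smith normal form diag(1,1,1,1).

Computing H_k = (kernel of ∂_k) / (image of ∂_{k+1}):

  H_0: rank C_0 − rank ∂_1 = 5 − 4 = 1, and the invariant factors of ∂_1 are all 1, so H_0 = Z.

(K is a triangulation of the circle S^1.)

H_0 ≅ Z.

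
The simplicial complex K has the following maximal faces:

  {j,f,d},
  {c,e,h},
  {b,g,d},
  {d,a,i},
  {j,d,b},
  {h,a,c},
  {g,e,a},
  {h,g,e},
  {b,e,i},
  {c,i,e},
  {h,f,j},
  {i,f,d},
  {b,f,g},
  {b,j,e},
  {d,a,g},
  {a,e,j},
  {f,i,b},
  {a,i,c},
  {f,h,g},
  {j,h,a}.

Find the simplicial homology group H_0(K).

Order the vertices as a < b < c < d < e < f < g < h < i < j. Listing each simplex with vertices in this order, K has dimension 2 with simplices:

  0-simplices (10): a, b, c, d, e, f, g, h, i, j
  1-simplices (30): ac, ad, ae, ag, ah, ai, aj, bd, be, bf, bg, bi, bj, ce, ch, ci, df, dg, di, dj, eg, eh, ei, ej, fg, fh, fi, fj, gh, hj
  2-simplices (20): ach, aci, adg, adi, aeg, aej, ahj, bdg, bdj, bei, bej, bfg, bfi, ceh, cei, dfi, dfj, egh, fgh, fhj

so the chain groups are C_0 ≅ Z^10, C_1 ≅ Z^30, C_2 ≅ Z^20.

∂_1: C_1 → C_0 maps an edge to its endpoints' difference, ∂[p,q] = q − p.
The resulting 10×30 matrix has rank 9, and its Smith normal form has invariant factors (1,1,1,1,1,1,1,1,1).

Boundary ∂_2: C_2 → C_1 maps a triangle to the signed sum of its edges. For instance
  ∂dfj = fj − dj + df,
  ∂ceh = eh − ch + ce.
As a 30×20 matrix over Z this has rank 20, with invariant factors (1,1,1,1,1,1,1,1,1,1,1,1,1,1,1,1,1,1,1,2).

From H_k ≅ ker(∂_k) / im(∂_{k+1}) we obtain:

  H_0: rank C_0 − rank ∂_1 = 10 − 9 = 1, and the invariant factors of ∂_1 are all 1, so H_0 ≅ Z.

(K is a triangulation of the Klein bottle.)

H_0 ≅ Z.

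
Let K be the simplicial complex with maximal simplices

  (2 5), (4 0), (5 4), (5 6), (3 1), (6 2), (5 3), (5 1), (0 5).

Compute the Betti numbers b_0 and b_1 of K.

We work with the vertex ordering 0 < 1 < 2 < 3 < 4 < 5 < 6. The simplices of K, each written with vertices in increasing order, are:

  0-simplices (7): [0], [1], [2], [3], [4], [5], [6]
  1-simplices (9): [0,4], [0,5], [1,3], [1,5], [2,5], [2,6], [3,5], [4,5], [5,6]

so the chain groups are C_0 ≅ Z^7, C_1 ≅ Z^9.

∂_1: C_1 → C_0 maps an edge to its endpoints' difference, ∂[p,q] = q − p. For instance
  ∂[0,4] = [4] − [0].
As a 7×9 matrix over Z this has rank 6, with invariant factors (1,1,1,1,1,1).

Computing H_k = (kernel of ∂_k) / (image of ∂_{k+1}):

  H_0: rank C_0 − rank ∂_1 = 7 − 6 = 1, and the invariant factors of ∂_1 are all 1, so H_0 ≅ Z.
  H_1: rank ker ∂_1 − rank ∂_2 = (9 − 6) − 0 = 3, and there is no ∂_2, so H_1 ≅ Z^3.

(K is a triangulation of a wedge of 3 circles.)

Hence the Betti numbers are b_0 = 1, b_1 = 3.

b_0 = 1, b_1 = 3.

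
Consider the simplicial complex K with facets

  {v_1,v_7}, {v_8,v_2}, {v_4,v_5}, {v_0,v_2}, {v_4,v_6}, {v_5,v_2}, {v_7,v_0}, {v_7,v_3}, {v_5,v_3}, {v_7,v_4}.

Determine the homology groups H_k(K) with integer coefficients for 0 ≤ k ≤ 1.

We work with the vertex ordering v_0 < v_1 < v_2 < v_3 < v_4 < v_5 < v_6 < v_7 < v_8. The simplices of K, each written with vertices in increasing order, are:

  0-simplices (9): [v_0], [v_1], [v_2], [v_3], [v_4], [v_5], [v_6], [v_7], [v_8]
  1-simplices (10): [v_0,v_2], [v_0,v_7], [v_1,v_7], [v_2,v_5], [v_2,v_8], [v_3,v_5], [v_3,v_7], [v_4,v_5], [v_4,v_6], [v_4,v_7]

Hence C_0 ≅ Z^9, C_1 ≅ Z^10.

Boundary ∂_1: C_1 → C_0 maps an edge to its endpoints' difference, ∂[p,q] = q − p.
As a 9×10 matrix over Z this has rank 8, with invariant factors (1,1,1,1,1,1,1,1).

Now H_k = ker ∂_k / im ∂_{k+1}, so:

  H_0: rank C_0 − rank ∂_1 = 9 − 8 = 1, and the invariant factors of ∂_1 are all 1, so H_0 = Z.
  H_1: rank ker ∂_1 − rank ∂_2 = (10 − 8) − 0 = 2, and there is no ∂_2, so H_1 = Z^2.

H_0 = Z,  H_1 = Z^2.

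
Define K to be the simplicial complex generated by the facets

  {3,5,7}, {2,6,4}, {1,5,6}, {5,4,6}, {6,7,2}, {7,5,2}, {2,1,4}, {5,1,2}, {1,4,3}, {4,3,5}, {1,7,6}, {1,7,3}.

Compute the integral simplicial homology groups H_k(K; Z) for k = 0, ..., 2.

Order the vertices as 1 < 2 < 3 < 4 < 5 < 6 < 7. Listing each simplex with vertices in this order, K has dimension 2 with simplices:

  0-simplices (7): [1], [2], [3], [4], [5], [6], [7]
  1-simplices (18): [1,2], [1,3], [1,4], [1,5], [1,6], [1,7], [2,4], [2,5], [2,6], [2,7], [3,4], [3,5], [3,7], [4,5], [4,6], [5,6], [5,7], [6,7]
  2-simplices (12): [1,2,4], [1,2,5], [1,3,4], [1,3,7], [1,5,6], [1,6,7], [2,4,6], [2,5,7], [2,6,7], [3,4,5], [3,5,7], [4,5,6]

Hence C_0 ≅ Z^7, C_1 ≅ Z^18, C_2 ≅ Z^12.

∂_1: C_1 → C_0 sends each edge [p,q] (with p < q) to q − p. For instance
  ∂[2,5] = [5] − [2].
As a 7×18 matrix over Z this has rank 6, with invariant factors (1,1,1,1,1,1).

Boundary ∂_2: C_2 → C_1 acts by ∂[p,q,r] = [q,r] − [p,r] + [p,q]. For instance
  ∂[2,5,7] = [5,7] − [2,7] + [2,5],
  ∂[4,5,6] = [5,6] − [4,6] + [4,5].
This gives a 18×12 integer matrix of rank 12; reducing to Smith normal form yields diagonal entries (1,1,1,1,1,1,1,1,1,1,1,2).

Now H_k = ker ∂_k / im ∂_{k+1}, so:

  H_0: rank C_0 − rank ∂_1 = 7 − 6 = 1, and the invariant factors of ∂_1 are all 1, so H_0 ≅ Z.
  H_1: rank ker ∂_1 − rank ∂_2 = (18 − 6) − 12 = 0, and ∂_2 has invariant factor 2 > 1, so H_1 ≅ Z_2.
  H_2: rank ker ∂_2 − rank ∂_3 = (12 − 12) − 0 = 0, and there is no ∂_3, so H_2 ≅ 0.

(K is a triangulation of the real projective plane RP^2.)

H_0 ≅ Z,  H_1 ≅ Z_2,  H_2 = 0.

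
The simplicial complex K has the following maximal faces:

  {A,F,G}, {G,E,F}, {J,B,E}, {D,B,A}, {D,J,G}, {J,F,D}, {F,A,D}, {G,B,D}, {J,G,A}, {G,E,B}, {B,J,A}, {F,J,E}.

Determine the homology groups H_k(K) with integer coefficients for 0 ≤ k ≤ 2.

H_0 = Z,  H_1 = Z/2,  H_2 = 0.

K has 7 vertices, 18 edges, 12 triangles.
rank ∂_0 = 0, rank ∂_1 = 6 ⇒ b_0 = 7 − 0 − 6 = 1; all invariant factors of ∂_1 are 1 so no torsion. So H_0 = Z.
rank ∂_1 = 6, rank ∂_2 = 12 ⇒ b_1 = 18 − 6 − 12 = 0; ∂_2 has invariant factor(s) [2] giving torsion. So H_1 = Z/2.
rank ∂_2 = 12, rank ∂_3 = 0 ⇒ b_2 = 12 − 12 − 0 = 0. So H_2 = 0.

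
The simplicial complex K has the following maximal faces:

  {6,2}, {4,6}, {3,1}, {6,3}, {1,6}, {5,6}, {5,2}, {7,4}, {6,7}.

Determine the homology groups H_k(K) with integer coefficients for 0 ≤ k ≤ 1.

H_0 = Z,  H_1 = Z^3.

Fix the vertex order 1 < 2 < 3 < 4 < 5 < 6 < 7 and write every simplex with vertices in increasing order. Then dim K = 1 and the simplices of K are:

  0-simplices (7): [1], [2], [3], [4], [5], [6], [7]
  1-simplices (9): [1,3], [1,6], [2,5], [2,6], [3,6], [4,6], [4,7], [5,6], [6,7]

Hence C_0 ≅ Z^7, C_1 ≅ Z^9.

∂_1: C_1 → C_0 sends each edge [p,q] (with p < q) to q − p.
The 7×9 boundary matrix has rank 6 and Smith normal form diag(1,1,1,1,1,1).

From H_k ≅ ker(∂_k) / im(∂_{k+1}) we obtain:

  H_0: rank C_0 − rank ∂_1 = 7 − 6 = 1, and the invariant factors of ∂_1 are all 1, so H_0 = Z.
  H_1: rank ker ∂_1 − rank ∂_2 = (9 − 6) − 0 = 3, and there is no ∂_2, so H_1 = Z^3.

(K is a triangulation of a wedge of 3 circles.)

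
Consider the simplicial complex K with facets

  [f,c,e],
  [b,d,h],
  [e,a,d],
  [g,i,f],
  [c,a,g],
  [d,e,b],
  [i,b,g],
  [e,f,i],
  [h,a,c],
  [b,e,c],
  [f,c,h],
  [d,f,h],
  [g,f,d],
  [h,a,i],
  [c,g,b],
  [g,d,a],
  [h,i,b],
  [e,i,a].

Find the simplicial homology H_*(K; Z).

H_0 ≅ Z,  H_1 ≅ Z^2,  H_2 ≅ Z.

K has 9 vertices, 27 edges, 18 triangles.
rank ∂_0 = 0, rank ∂_1 = 8 ⇒ b_0 = 9 − 0 − 8 = 1; all invariant factors of ∂_1 are 1 so no torsion. So H_0 ≅ Z.
rank ∂_1 = 8, rank ∂_2 = 17 ⇒ b_1 = 27 − 8 − 17 = 2; all invariant factors of ∂_2 are 1 so no torsion. So H_1 ≅ Z^2.
rank ∂_2 = 17, rank ∂_3 = 0 ⇒ b_2 = 18 − 17 − 0 = 1. So H_2 ≅ Z.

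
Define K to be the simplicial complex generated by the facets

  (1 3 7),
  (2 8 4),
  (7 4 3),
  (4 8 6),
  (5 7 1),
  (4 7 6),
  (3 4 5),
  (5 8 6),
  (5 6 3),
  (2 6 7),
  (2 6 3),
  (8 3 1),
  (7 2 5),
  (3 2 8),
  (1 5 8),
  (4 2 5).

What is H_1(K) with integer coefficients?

Take the total order 1 < 2 < 3 < 4 < 5 < 6 < 7 < 8 on the vertex set. Then K (dimension 2) consists of the simplices:

  0-simplices (8): [1], [2], [3], [4], [5], [6], [7], [8]
  1-simplices (24): (24 of them)
  2-simplices (16): [1,3,7], [1,3,8], [1,5,7], [1,5,8], [2,3,6], [2,3,8], [2,4,5], [2,4,8], [2,5,7], [2,6,7], [3,4,5], [3,4,7], [3,5,6], [4,6,7], [4,6,8], [5,6,8]

so the chain groups are C_0 ≅ Z^8, C_1 ≅ Z^24, C_2 ≅ Z^16.

∂_1: C_1 → C_0 maps an edge to its endpoints' difference, ∂[p,q] = q − p. For instance
  ∂[1,3] = [3] − [1].
The resulting 8×24 matrix has rank 7, and its Smith normal form has invariant factors (1,1,1,1,1,1,1).

Boundary ∂_2: C_2 → C_1 maps a triangle to the signed sum of its edges. For instance
  ∂[2,5,7] = [5,7] − [2,7] + [2,5],
  ∂[4,6,8] = [6,8] − [4,8] + [4,6].
As a 24×16 matrix over Z this has rank 15, with invariant factors (1,1,1,1,1,1,1,1,1,1,1,1,1,1,1).

Now H_k = ker ∂_k / im ∂_{k+1}, so:

  H_1: rank ker ∂_1 − rank ∂_2 = (24 − 7) − 15 = 2, and the invariant factors of ∂_2 are all 1, so H_1 = Z^2.

H_1 ≅ Z^2.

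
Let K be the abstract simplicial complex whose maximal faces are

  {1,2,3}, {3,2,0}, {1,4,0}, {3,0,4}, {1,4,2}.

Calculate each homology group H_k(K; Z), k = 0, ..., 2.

H_0 = Z,  H_1 = Z,  H_2 = 0.

Fix the vertex order 0 < 1 < 2 < 3 < 4 and write every simplex with vertices in increasing order. Then dim K = 2 and the simplices of K are:

  0-simplices (5): [0], [1], [2], [3], [4]
  1-simplices (10): [0,1], [0,2], [0,3], [0,4], [1,2], [1,3], [1,4], [2,3], [2,4], [3,4]
  2-simplices (5): [0,1,4], [0,2,3], [0,3,4], [1,2,3], [1,2,4]

Hence C_0 ≅ Z^5, C_1 ≅ Z^10, C_2 ≅ Z^5.

Boundary ∂_1: C_1 → C_0 maps an edge to its endpoints' difference, ∂[p,q] = q − p.
This gives a 5×10 integer matrix of rank 4; reducing to Smith normal form yields diagonal entries (1,1,1,1).

∂_2: C_2 → C_1 acts by ∂[p,q,r] = [q,r] − [p,r] + [p,q]. For instance
  ∂[0,3,4] = [3,4] − [0,4] + [0,3],
  ∂[0,1,4] = [1,4] − [0,4] + [0,1].
The resulting 10×5 matrix has rank 5, and its Smith normal form has invariant factors (1,1,1,1,1).

Now H_k = ker ∂_k / im ∂_{k+1}, so:

  H_0: rank C_0 − rank ∂_1 = 5 − 4 = 1, and the invariant factors of ∂_1 are all 1, so H_0 ≅ Z.
  H_1: rank ker ∂_1 − rank ∂_2 = (10 − 4) − 5 = 1, and the invariant factors of ∂_2 are all 1, so H_1 ≅ Z.
  H_2: rank ker ∂_2 − rank ∂_3 = (5 − 5) − 0 = 0, and there is no ∂_3, so H_2 ≅ 0.

As a check, the Euler characteristic is 5 − 10 + 5 = 0, which agrees with 1 − 1 + 0 = 0.
(K is a triangulation of the Möbius band.)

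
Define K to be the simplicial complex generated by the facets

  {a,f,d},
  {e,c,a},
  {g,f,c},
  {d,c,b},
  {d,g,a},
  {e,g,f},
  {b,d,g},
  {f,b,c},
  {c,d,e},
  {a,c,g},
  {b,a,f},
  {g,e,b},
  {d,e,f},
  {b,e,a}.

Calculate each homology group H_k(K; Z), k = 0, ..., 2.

Take the total order a < b < c < d < e < f < g on the vertex set. Then K (dimension 2) consists of the simplices:

  0-simplices (7): a, b, c, d, e, f, g
  1-simplices (21): ab, ac, ad, ae, af, ag, bc, bd, be, bf, bg, cd, ce, cf, cg, de, df, dg, ef, eg, fg
  2-simplices (14): abe, abf, ace, acg, adf, adg, bcd, bcf, bdg, beg, cde, cfg, def, efg

Hence C_0 ≅ Z^7, C_1 ≅ Z^21, C_2 ≅ Z^14.

The boundary map ∂_1: C_1 → C_0 sends each edge [p,q] (with p < q) to q − p.
The resulting 7×21 matrix has rank 6, and its Smith normal form has invariant factors (1,1,1,1,1,1).

∂_2: C_2 → C_1 acts by ∂[p,q,r] = [q,r] − [p,r] + [p,q]. For instance
  ∂cfg = fg − cg + cf,
  ∂efg = fg − eg + ef.
This gives a 21×14 integer matrix of rank 13; reducing to Smith normal form yields diagonal entries (1,1,1,1,1,1,1,1,1,1,1,1,1).

Now H_k = ker ∂_k / im ∂_{k+1}, so:

  H_0: rank C_0 − rank ∂_1 = 7 − 6 = 1, and the invariant factors of ∂_1 are all 1, so H_0 = Z.
  H_1: rank ker ∂_1 − rank ∂_2 = (21 − 6) − 13 = 2, and the invariant factors of ∂_2 are all 1, so H_1 = Z^2.
  H_2: rank ker ∂_2 − rank ∂_3 = (14 − 13) − 0 = 1, and there is no ∂_3, so H_2 = Z.

(K is a triangulation of the torus T^2.)

H_0 ≅ Z,  H_1 ≅ Z^2,  H_2 ≅ Z.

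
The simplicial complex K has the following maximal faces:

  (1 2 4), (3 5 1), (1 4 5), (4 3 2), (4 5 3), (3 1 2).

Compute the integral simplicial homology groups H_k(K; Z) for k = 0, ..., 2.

We work with the vertex ordering 1 < 2 < 3 < 4 < 5. The simplices of K, each written with vertices in increasing order, are:

  0-simplices (5): [1], [2], [3], [4], [5]
  1-simplices (9): [1,2], [1,3], [1,4], [1,5], [2,3], [2,4], [3,4], [3,5], [4,5]
  2-simplices (6): [1,2,3], [1,2,4], [1,3,5], [1,4,5], [2,3,4], [3,4,5]

giving chain groups C_0 ≅ Z^5, C_1 ≅ Z^9, C_2 ≅ Z^6.

The boundary map ∂_1: C_1 → C_0 is given by ∂[p,q] = [q] − [p].
As a 5×9 matrix over Z this has rank 4, with invariant factors (1,1,1,1).

The boundary map ∂_2: C_2 → C_1 acts by ∂[p,q,r] = [q,r] − [p,r] + [p,q]. For instance
  ∂[3,4,5] = [4,5] − [3,5] + [3,4],
  ∂[1,3,5] = [3,5] − [1,5] + [1,3].
This gives a 9×6 integer matrix of rank 5; reducing to Smith normal form yields diagonal entries (1,1,1,1,1).

Now H_k = ker ∂_k / im ∂_{k+1}, so:

  H_0: rank C_0 − rank ∂_1 = 5 − 4 = 1, and the invariant factors of ∂_1 are all 1, so H_0 = Z.
  H_1: rank ker ∂_1 − rank ∂_2 = (9 − 4) − 5 = 0, and the invariant factors of ∂_2 are all 1, so H_1 = 0.
  H_2: rank ker ∂_2 − rank ∂_3 = (6 − 5) − 0 = 1, and there is no ∂_3, so H_2 = Z.

As a check, the Euler characteristic is 5 − 9 + 6 = 2, which agrees with 1 − 0 + 1 = 2.
(K is a triangulation of the 2-sphere S^2.)

H_0 ≅ Z,  H_1 = 0,  H_2 ≅ Z.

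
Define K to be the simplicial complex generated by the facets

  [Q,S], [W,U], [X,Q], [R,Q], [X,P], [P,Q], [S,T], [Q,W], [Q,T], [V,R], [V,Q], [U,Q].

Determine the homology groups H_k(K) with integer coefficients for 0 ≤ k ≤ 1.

H_0 ≅ Z,  H_1 ≅ Z^4.

Order the vertices as P < Q < R < S < T < U < V < W < X. Listing each simplex with vertices in this order, K has dimension 1 with simplices:

  0-simplices (9): P, Q, R, S, T, U, V, W, X
  1-simplices (12): PQ, PX, QR, QS, QT, QU, QV, QW, QX, RV, ST, UW

Hence C_0 ≅ Z^9, C_1 ≅ Z^12.

Boundary ∂_1: C_1 → C_0 sends each edge [p,q] (with p < q) to q − p.
The 9×12 boundary matrix has rank 8 and Smith normal form diag(1,1,1,1,1,1,1,1).

Now H_k = ker ∂_k / im ∂_{k+1}, so:

  H_0: rank C_0 − rank ∂_1 = 9 − 8 = 1, and the invariant factors of ∂_1 are all 1, so H_0 ≅ Z.
  H_1: rank ker ∂_1 − rank ∂_2 = (12 − 8) − 0 = 4, and there is no ∂_2, so H_1 ≅ Z^4.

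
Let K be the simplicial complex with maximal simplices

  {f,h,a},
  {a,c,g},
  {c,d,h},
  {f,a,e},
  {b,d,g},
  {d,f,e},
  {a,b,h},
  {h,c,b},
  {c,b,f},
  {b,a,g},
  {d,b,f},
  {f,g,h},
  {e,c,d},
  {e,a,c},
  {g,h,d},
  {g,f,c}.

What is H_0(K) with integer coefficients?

Order the vertices as a < b < c < d < e < f < g < h. Listing each simplex with vertices in this order, K has dimension 2 with simplices:

  0-simplices (8): a, b, c, d, e, f, g, h
  1-simplices (24): ab, ac, ae, af, ag, ah, bc, bd, bf, bg, bh, cd, ce, cf, cg, ch, de, df, dg, dh, ef, fg, fh, gh
  2-simplices (16): abg, abh, ace, acg, aef, afh, bcf, bch, bdf, bdg, cde, cdh, cfg, def, dgh, fgh

so the chain groups are C_0 ≅ Z^8, C_1 ≅ Z^24, C_2 ≅ Z^16.

∂_1: C_1 → C_0 maps an edge to its endpoints' difference, ∂[p,q] = q − p.
This gives a 8×24 integer matrix of rank 7; reducing to Smith normal form yields diagonal entries (1,1,1,1,1,1,1).

∂_2: C_2 → C_1 sends each 2-simplex [p,q,r] to [q,r] − [p,r] + [p,q]. For instance
  ∂def = ef − df + de,
  ∂afh = fh − ah + af.
This gives a 24×16 integer matrix of rank 15; reducing to Smith normal form yields diagonal entries (1,1,1,1,1,1,1,1,1,1,1,1,1,1,1).

From H_k ≅ ker(∂_k) / im(∂_{k+1}) we obtain:

  H_0: rank C_0 − rank ∂_1 = 8 − 7 = 1, and the invariant factors of ∂_1 are all 1, so H_0 ≅ Z.

H_0 = Z.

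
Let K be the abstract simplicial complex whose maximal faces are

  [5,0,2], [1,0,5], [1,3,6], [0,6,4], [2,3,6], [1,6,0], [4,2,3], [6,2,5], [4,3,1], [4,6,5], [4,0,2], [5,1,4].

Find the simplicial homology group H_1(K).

Take the total order 0 < 1 < 2 < 3 < 4 < 5 < 6 on the vertex set. Then K (dimension 2) consists of the simplices:

  0-simplices (7): [0], [1], [2], [3], [4], [5], [6]
  1-simplices (18): [0,1], [0,2], [0,4], [0,5], [0,6], [1,3], [1,4], [1,5], [1,6], [2,3], [2,4], [2,5], [2,6], [3,4], [3,6], [4,5], [4,6], [5,6]
  2-simplices (12): [0,1,5], [0,1,6], [0,2,4], [0,2,5], [0,4,6], [1,3,4], [1,3,6], [1,4,5], [2,3,4], [2,3,6], [2,5,6], [4,5,6]

Hence C_0 ≅ Z^7, C_1 ≅ Z^18, C_2 ≅ Z^12.

∂_1: C_1 → C_0 is given by ∂[p,q] = [q] − [p].
The resulting 7×18 matrix has rank 6, and its Smith normal form has invariant factors (1,1,1,1,1,1).

The boundary map ∂_2: C_2 → C_1 sends each 2-simplex [p,q,r] to [q,r] − [p,r] + [p,q]. For instance
  ∂[2,5,6] = [5,6] − [2,6] + [2,5],
  ∂[4,5,6] = [5,6] − [4,6] + [4,5].
The 18×12 boundary matrix has rank 12 and Smith normal form diag(1,1,1,1,1,1,1,1,1,1,1,2).

Now H_k = ker ∂_k / im ∂_{k+1}, so:

  H_1: rank ker ∂_1 − rank ∂_2 = (18 − 6) − 12 = 0, and ∂_2 has invariant factor 2 > 1, so H_1 = Z/2.

H_1 = Z/2.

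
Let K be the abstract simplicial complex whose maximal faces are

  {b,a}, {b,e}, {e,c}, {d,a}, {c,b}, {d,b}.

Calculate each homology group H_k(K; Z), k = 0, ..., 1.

H_0 = Z,  H_1 = Z^2.

We work with the vertex ordering a < b < c < d < e. The simplices of K, each written with vertices in increasing order, are:

  0-simplices (5): a, b, c, d, e
  1-simplices (6): ab, ad, bc, bd, be, ce

Hence C_0 ≅ Z^5, C_1 ≅ Z^6.

∂_1: C_1 → C_0 is given by ∂[p,q] = [q] − [p].
As a 5×6 matrix over Z this has rank 4, with invariant factors (1,1,1,1).

Reading off H_k = ker ∂_k / im ∂_{k+1}:

  H_0: rank C_0 − rank ∂_1 = 5 − 4 = 1, and the invariant factors of ∂_1 are all 1, so H_0 ≅ Z.
  H_1: rank ker ∂_1 − rank ∂_2 = (6 − 4) − 0 = 2, and there is no ∂_2, so H_1 ≅ Z^2.

As a check, the Euler characteristic is 5 − 6 = -1, which agrees with 1 − 2 = -1.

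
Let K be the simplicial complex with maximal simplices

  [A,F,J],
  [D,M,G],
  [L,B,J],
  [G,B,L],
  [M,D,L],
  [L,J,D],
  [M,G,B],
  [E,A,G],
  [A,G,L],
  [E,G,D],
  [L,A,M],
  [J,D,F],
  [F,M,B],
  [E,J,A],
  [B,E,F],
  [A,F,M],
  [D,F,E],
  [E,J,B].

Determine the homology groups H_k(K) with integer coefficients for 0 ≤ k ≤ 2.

H_0 ≅ Z,  H_1 ≅ Z ⊕ Z/2,  H_2 = 0.

Order the vertices as A < B < D < E < F < G < J < L < M. Listing each simplex with vertices in this order, K has dimension 2 with simplices:

  0-simplices (9): A, B, D, E, F, G, J, L, M
  1-simplices (27): AE, AF, AG, AJ, AL, AM, BE, BF, BG, BJ, BL, BM, DE, DF, DG, DJ, DL, DM, EF, EG, EJ, FJ, FM, GL, GM, JL, LM
  2-simplices (18): AEG, AEJ, AFJ, AFM, AGL, ALM, BEF, BEJ, BFM, BGL, BGM, BJL, DEF, DEG, DFJ, DGM, DJL, DLM

so the chain groups are C_0 ≅ Z^9, C_1 ≅ Z^27, C_2 ≅ Z^18.

∂_1: C_1 → C_0 is given by ∂[p,q] = [q] − [p]. For instance
  ∂EJ = J − E.
This gives a 9×27 integer matrix of rank 8; reducing to Smith normal form yields diagonal entries (1,1,1,1,1,1,1,1).

Boundary ∂_2: C_2 → C_1 maps a triangle to the signed sum of its edges. For instance
  ∂BGM = GM − BM + BG,
  ∂AFJ = FJ − AJ + AF.
The 27×18 boundary matrix has rank 18 and Smith normal form diag(1,1,1,1,1,1,1,1,1,1,1,1,1,1,1,1,1,2).

From H_k ≅ ker(∂_k) / im(∂_{k+1}) we obtain:

  H_0: rank C_0 − rank ∂_1 = 9 − 8 = 1, and the invariant factors of ∂_1 are all 1, so H_0 = Z.
  H_1: rank ker ∂_1 − rank ∂_2 = (27 − 8) − 18 = 1, and ∂_2 has invariant factor 2 > 1, so H_1 = Z ⊕ Z/2.
  H_2: rank ker ∂_2 − rank ∂_3 = (18 − 18) − 0 = 0, and there is no ∂_3, so H_2 = 0.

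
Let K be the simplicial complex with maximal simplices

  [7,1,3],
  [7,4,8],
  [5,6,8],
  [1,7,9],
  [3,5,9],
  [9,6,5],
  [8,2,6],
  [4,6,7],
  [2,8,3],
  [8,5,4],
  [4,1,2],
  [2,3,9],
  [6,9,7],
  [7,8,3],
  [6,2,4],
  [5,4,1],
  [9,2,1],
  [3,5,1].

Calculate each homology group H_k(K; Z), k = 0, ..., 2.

H_0 = Z,  H_1 = Z × Z/2,  H_2 = 0.

Take the total order 1 < 2 < 3 < 4 < 5 < 6 < 7 < 8 < 9 on the vertex set. Then K (dimension 2) consists of the simplices:

  0-simplices (9): [1], [2], [3], [4], [5], [6], [7], [8], [9]
  1-simplices (27): (27 of them)
  2-simplices (18): [1,2,4], [1,2,9], [1,3,5], [1,3,7], [1,4,5], [1,7,9], [2,3,8], [2,3,9], [2,4,6], [2,6,8], [3,5,9], [3,7,8], [4,5,8], [4,6,7], [4,7,8], [5,6,8], [5,6,9], [6,7,9]

giving chain groups C_0 ≅ Z^9, C_1 ≅ Z^27, C_2 ≅ Z^18.

∂_1: C_1 → C_0 maps an edge to its endpoints' difference, ∂[p,q] = q − p. For instance
  ∂[3,8] = [8] − [3].
As a 9×27 matrix over Z this has rank 8, with invariant factors (1,1,1,1,1,1,1,1).

Boundary ∂_2: C_2 → C_1 sends each 2-simplex [p,q,r] to [q,r] − [p,r] + [p,q]. For instance
  ∂[4,5,8] = [5,8] − [4,8] + [4,5],
  ∂[2,3,9] = [3,9] − [2,9] + [2,3].
This gives a 27×18 integer matrix of rank 18; reducing to Smith normal form yields diagonal entries (1,1,1,1,1,1,1,1,1,1,1,1,1,1,1,1,1,2).

Now H_k = ker ∂_k / im ∂_{k+1}, so:

  H_0: rank C_0 − rank ∂_1 = 9 − 8 = 1, and the invariant factors of ∂_1 are all 1, so H_0 = Z.
  H_1: rank ker ∂_1 − rank ∂_2 = (27 − 8) − 18 = 1, and ∂_2 has invariant factor 2 > 1, so H_1 = Z × Z/2.
  H_2: rank ker ∂_2 − rank ∂_3 = (18 − 18) − 0 = 0, and there is no ∂_3, so H_2 = 0.

As a check, the Euler characteristic is 9 − 27 + 18 = 0, which agrees with 1 − 1 + 0 = 0.
(K is a triangulation of the Klein bottle.)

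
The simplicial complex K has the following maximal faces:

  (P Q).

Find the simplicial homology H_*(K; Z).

H_0 = Z,  H_1 = 0.

Fix the vertex order P < Q and write every simplex with vertices in increasing order. Then dim K = 1 and the simplices of K are:

  0-simplices (2): P, Q
  1-simplices (1): PQ

so the chain groups are C_0 ≅ Z^2, C_1 ≅ Z^1.

The boundary map ∂_1: C_1 → C_0 maps an edge to its endpoints' difference, ∂[p,q] = q − p.
This gives a 2×1 integer matrix of rank 1; reducing to Smith normal form yields diagonal entries (1).

Computing H_k = (kernel of ∂_k) / (image of ∂_{k+1}):

  H_0: rank C_0 − rank ∂_1 = 2 − 1 = 1, and the invariant factors of ∂_1 are all 1, so H_0 = Z.
  H_1: rank ker ∂_1 − rank ∂_2 = (1 − 1) − 0 = 0, and there is no ∂_2, so H_1 = 0.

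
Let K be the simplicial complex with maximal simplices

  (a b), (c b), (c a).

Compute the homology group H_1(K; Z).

H_1 ≅ Z.

Take the total order a < b < c on the vertex set. Then K (dimension 1) consists of the simplices:

  0-simplices (3): a, b, c
  1-simplices (3): ab, ac, bc

Hence C_0 ≅ Z^3, C_1 ≅ Z^3.

The boundary map ∂_1: C_1 → C_0 sends each edge [p,q] (with p < q) to q − p. For instance
  ∂bc = c − b.
This gives a 3×3 integer matrix of rank 2; reducing to Smith normal form yields diagonal entries (1,1).

Now H_k = ker ∂_k / im ∂_{k+1}, so:

  H_1: rank ker ∂_1 − rank ∂_2 = (3 − 2) − 0 = 1, and there is no ∂_2, so H_1 ≅ Z.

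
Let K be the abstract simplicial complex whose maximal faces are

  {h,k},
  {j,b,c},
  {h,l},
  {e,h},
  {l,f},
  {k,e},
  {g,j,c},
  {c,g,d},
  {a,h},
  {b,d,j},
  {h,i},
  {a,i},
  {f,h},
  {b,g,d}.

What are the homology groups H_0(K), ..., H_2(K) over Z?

H_0 ≅ Z^2,  H_1 ≅ Z^4,  H_2 = 0.

Take the total order a < b < c < d < e < f < g < h < i < j < k < l on the vertex set. Then K (dimension 2) consists of the simplices:

  0-simplices (12): a, b, c, d, e, f, g, h, i, j, k, l
  1-simplices (19): ah, ai, bc, bd, bg, bj, cd, cg, cj, dg, dj, eh, ek, fh, fl, gj, hi, hk, hl
  2-simplices (5): bcj, bdg, bdj, cdg, cgj

Hence C_0 ≅ Z^12, C_1 ≅ Z^19, C_2 ≅ Z^5.

Boundary ∂_1: C_1 → C_0 sends each edge [p,q] (with p < q) to q − p. For instance
  ∂ek = k − e.
This gives a 12×19 integer matrix of rank 10; reducing to Smith normal form yields diagonal entries (1,1,1,1,1,1,1,1,1,1).

∂_2: C_2 → C_1 acts by ∂[p,q,r] = [q,r] − [p,r] + [p,q]. For instance
  ∂bcj = cj − bj + bc,
  ∂bdg = dg − bg + bd.
This gives a 19×5 integer matrix of rank 5; reducing to Smith normal form yields diagonal entries (1,1,1,1,1).

Reading off H_k = ker ∂_k / im ∂_{k+1}:

  H_0: rank C_0 − rank ∂_1 = 12 − 10 = 2, and the invariant factors of ∂_1 are all 1, so H_0 ≅ Z^2.
  H_1: rank ker ∂_1 − rank ∂_2 = (19 − 10) − 5 = 4, and the invariant factors of ∂_2 are all 1, so H_1 ≅ Z^4.
  H_2: rank ker ∂_2 − rank ∂_3 = (5 − 5) − 0 = 0, and there is no ∂_3, so H_2 ≅ 0.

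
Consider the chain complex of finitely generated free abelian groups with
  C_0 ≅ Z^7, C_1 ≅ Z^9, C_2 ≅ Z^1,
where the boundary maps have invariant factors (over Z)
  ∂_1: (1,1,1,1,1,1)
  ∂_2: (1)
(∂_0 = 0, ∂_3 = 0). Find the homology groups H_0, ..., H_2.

H_0: b_0 = 7 − 0 − 6 = 1; torsion from ∂_1 factors > 1: none. So H_0 = Z.
H_1: b_1 = 9 − 6 − 1 = 2; torsion from ∂_2 factors > 1: none. So H_1 = Z^2.
H_2: b_2 = 1 − 1 − 0 = 0; torsion from ∂_3 factors > 1: none. So H_2 = 0.

H_0 = Z,  H_1 = Z^2,  H_2 = 0.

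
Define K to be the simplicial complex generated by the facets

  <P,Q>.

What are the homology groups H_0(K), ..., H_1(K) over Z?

We work with the vertex ordering P < Q. The simplices of K, each written with vertices in increasing order, are:

  0-simplices (2): P, Q
  1-simplices (1): PQ

Hence C_0 ≅ Z^2, C_1 ≅ Z^1.

∂_1: C_1 → C_0 is given by ∂[p,q] = [q] − [p]. For instance
  ∂PQ = Q − P.
This gives a 2×1 integer matrix of rank 1; reducing to Smith normal form yields diagonal entries (1).

Reading off H_k = ker ∂_k / im ∂_{k+1}:

  H_0: rank C_0 − rank ∂_1 = 2 − 1 = 1, and the invariant factors of ∂_1 are all 1, so H_0 ≅ Z.
  H_1: rank ker ∂_1 − rank ∂_2 = (1 − 1) − 0 = 0, and there is no ∂_2, so H_1 ≅ 0.

As a check, the Euler characteristic is 2 − 1 = 1, which agrees with 1 − 0 = 1.

H_0 = Z,  H_1 = 0.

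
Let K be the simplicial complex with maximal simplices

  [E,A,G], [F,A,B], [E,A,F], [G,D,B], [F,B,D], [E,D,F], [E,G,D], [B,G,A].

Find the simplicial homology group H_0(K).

Fix the vertex order A < B < D < E < F < G and write every simplex with vertices in increasing order. Then dim K = 2 and the simplices of K are:

  0-simplices (6): A, B, D, E, F, G
  1-simplices (12): AB, AE, AF, AG, BD, BF, BG, DE, DF, DG, EF, EG
  2-simplices (8): ABF, ABG, AEF, AEG, BDF, BDG, DEF, DEG

giving chain groups C_0 ≅ Z^6, C_1 ≅ Z^12, C_2 ≅ Z^8.

Boundary ∂_1: C_1 → C_0 maps an edge to its endpoints' difference, ∂[p,q] = q − p.
The resulting 6×12 matrix has rank 5, and its Smith normal form has invariant factors (1,1,1,1,1).

∂_2: C_2 → C_1 acts by ∂[p,q,r] = [q,r] − [p,r] + [p,q]. For instance
  ∂AEG = EG − AG + AE,
  ∂BDF = DF − BF + BD.
As a 12×8 matrix over Z this has rank 7, with invariant factors (1,1,1,1,1,1,1).

Reading off H_k = ker ∂_k / im ∂_{k+1}:

  H_0: rank C_0 − rank ∂_1 = 6 − 5 = 1, and the invariant factors of ∂_1 are all 1, so H_0 = Z.

H_0 ≅ Z.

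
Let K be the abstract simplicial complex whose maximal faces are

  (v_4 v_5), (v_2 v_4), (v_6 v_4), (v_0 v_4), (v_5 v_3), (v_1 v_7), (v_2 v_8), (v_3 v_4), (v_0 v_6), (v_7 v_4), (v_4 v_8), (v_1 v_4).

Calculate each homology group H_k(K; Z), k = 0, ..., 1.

H_0 = Z,  H_1 = Z^4.

Fix the vertex order v_0 < v_1 < v_2 < v_3 < v_4 < v_5 < v_6 < v_7 < v_8 and write every simplex with vertices in increasing order. Then dim K = 1 and the simplices of K are:

  0-simplices (9): [v_0], [v_1], [v_2], [v_3], [v_4], [v_5], [v_6], [v_7], [v_8]
  1-simplices (12): [v_0,v_4], [v_0,v_6], [v_1,v_4], [v_1,v_7], [v_2,v_4], [v_2,v_8], [v_3,v_4], [v_3,v_5], [v_4,v_5], [v_4,v_6], [v_4,v_7], [v_4,v_8]

giving chain groups C_0 ≅ Z^9, C_1 ≅ Z^12.

The boundary map ∂_1: C_1 → C_0 maps an edge to its endpoints' difference, ∂[p,q] = q − p.
This gives a 9×12 integer matrix of rank 8; reducing to Smith normal form yields diagonal entries (1,1,1,1,1,1,1,1).

Now H_k = ker ∂_k / im ∂_{k+1}, so:

  H_0: rank C_0 − rank ∂_1 = 9 − 8 = 1, and the invariant factors of ∂_1 are all 1, so H_0 ≅ Z.
  H_1: rank ker ∂_1 − rank ∂_2 = (12 − 8) − 0 = 4, and there is no ∂_2, so H_1 ≅ Z^4.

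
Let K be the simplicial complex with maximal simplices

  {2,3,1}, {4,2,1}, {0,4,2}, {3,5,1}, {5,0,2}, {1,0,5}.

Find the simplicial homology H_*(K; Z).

Order the vertices as 0 < 1 < 2 < 3 < 4 < 5. Listing each simplex with vertices in this order, K has dimension 2 with simplices:

  0-simplices (6): [0], [1], [2], [3], [4], [5]
  1-simplices (12): [0,1], [0,2], [0,4], [0,5], [1,2], [1,3], [1,4], [1,5], [2,3], [2,4], [2,5], [3,5]
  2-simplices (6): [0,1,5], [0,2,4], [0,2,5], [1,2,3], [1,2,4], [1,3,5]

so the chain groups are C_0 ≅ Z^6, C_1 ≅ Z^12, C_2 ≅ Z^6.

The boundary map ∂_1: C_1 → C_0 maps an edge to its endpoints' difference, ∂[p,q] = q − p.
The resulting 6×12 matrix has rank 5, and its Smith normal form has invariant factors (1,1,1,1,1).

∂_2: C_2 → C_1 acts by ∂[p,q,r] = [q,r] − [p,r] + [p,q]. For instance
  ∂[0,1,5] = [1,5] − [0,5] + [0,1],
  ∂[1,2,4] = [2,4] − [1,4] + [1,2].
This gives a 12×6 integer matrix of rank 6; reducing to Smith normal form yields diagonal entries (1,1,1,1,1,1).

Reading off H_k = ker ∂_k / im ∂_{k+1}:

  H_0: rank C_0 − rank ∂_1 = 6 − 5 = 1, and the invariant factors of ∂_1 are all 1, so H_0 ≅ Z.
  H_1: rank ker ∂_1 − rank ∂_2 = (12 − 5) − 6 = 1, and the invariant factors of ∂_2 are all 1, so H_1 ≅ Z.
  H_2: rank ker ∂_2 − rank ∂_3 = (6 − 6) − 0 = 0, and there is no ∂_3, so H_2 ≅ 0.

H_0 = Z,  H_1 = Z,  H_2 = 0.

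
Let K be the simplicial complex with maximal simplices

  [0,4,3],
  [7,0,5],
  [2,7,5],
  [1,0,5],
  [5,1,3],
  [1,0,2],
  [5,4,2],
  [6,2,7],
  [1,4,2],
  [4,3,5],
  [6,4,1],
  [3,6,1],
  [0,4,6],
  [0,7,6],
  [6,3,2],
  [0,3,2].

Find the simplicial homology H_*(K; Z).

We work with the vertex ordering 0 < 1 < 2 < 3 < 4 < 5 < 6 < 7. The simplices of K, each written with vertices in increasing order, are:

  0-simplices (8): [0], [1], [2], [3], [4], [5], [6], [7]
  1-simplices (24): (24 of them)
  2-simplices (16): [0,1,2], [0,1,5], [0,2,3], [0,3,4], [0,4,6], [0,5,7], [0,6,7], [1,2,4], [1,3,5], [1,3,6], [1,4,6], [2,3,6], [2,4,5], [2,5,7], [2,6,7], [3,4,5]

so the chain groups are C_0 ≅ Z^8, C_1 ≅ Z^24, C_2 ≅ Z^16.

∂_1: C_1 → C_0 sends each edge [p,q] (with p < q) to q − p. For instance
  ∂[1,4] = [4] − [1].
As a 8×24 matrix over Z this has rank 7, with invariant factors (1,1,1,1,1,1,1).

∂_2: C_2 → C_1 sends each 2-simplex [p,q,r] to [q,r] − [p,r] + [p,q]. For instance
  ∂[2,6,7] = [6,7] − [2,7] + [2,6],
  ∂[0,1,2] = [1,2] − [0,2] + [0,1].
The resulting 24×16 matrix has rank 15, and its Smith normal form has invariant factors (1,1,1,1,1,1,1,1,1,1,1,1,1,1,1).

Computing H_k = (kernel of ∂_k) / (image of ∂_{k+1}):

  H_0: rank C_0 − rank ∂_1 = 8 − 7 = 1, and the invariant factors of ∂_1 are all 1, so H_0 = Z.
  H_1: rank ker ∂_1 − rank ∂_2 = (24 − 7) − 15 = 2, and the invariant factors of ∂_2 are all 1, so H_1 = Z^2.
  H_2: rank ker ∂_2 − rank ∂_3 = (16 − 15) − 0 = 1, and there is no ∂_3, so H_2 = Z.

As a check, the Euler characteristic is 8 − 24 + 16 = 0, which agrees with 1 − 2 + 1 = 0.
(K is a triangulation of the torus T^2.)

H_0 = Z,  H_1 = Z^2,  H_2 = Z.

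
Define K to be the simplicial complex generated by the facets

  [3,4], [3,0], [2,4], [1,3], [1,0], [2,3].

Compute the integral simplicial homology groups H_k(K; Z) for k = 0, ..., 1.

We work with the vertex ordering 0 < 1 < 2 < 3 < 4. The simplices of K, each written with vertices in increasing order, are:

  0-simplices (5): [0], [1], [2], [3], [4]
  1-simplices (6): [0,1], [0,3], [1,3], [2,3], [2,4], [3,4]

Hence C_0 ≅ Z^5, C_1 ≅ Z^6.

∂_1: C_1 → C_0 is given by ∂[p,q] = [q] − [p]. For instance
  ∂[3,4] = [4] − [3].
The resulting 5×6 matrix has rank 4, and its Smith normal form has invariant factors (1,1,1,1).

Computing H_k = (kernel of ∂_k) / (image of ∂_{k+1}):

  H_0: rank C_0 − rank ∂_1 = 5 − 4 = 1, and the invariant factors of ∂_1 are all 1, so H_0 ≅ Z.
  H_1: rank ker ∂_1 − rank ∂_2 = (6 − 4) − 0 = 2, and there is no ∂_2, so H_1 ≅ Z^2.

H_0 ≅ Z,  H_1 ≅ Z^2.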